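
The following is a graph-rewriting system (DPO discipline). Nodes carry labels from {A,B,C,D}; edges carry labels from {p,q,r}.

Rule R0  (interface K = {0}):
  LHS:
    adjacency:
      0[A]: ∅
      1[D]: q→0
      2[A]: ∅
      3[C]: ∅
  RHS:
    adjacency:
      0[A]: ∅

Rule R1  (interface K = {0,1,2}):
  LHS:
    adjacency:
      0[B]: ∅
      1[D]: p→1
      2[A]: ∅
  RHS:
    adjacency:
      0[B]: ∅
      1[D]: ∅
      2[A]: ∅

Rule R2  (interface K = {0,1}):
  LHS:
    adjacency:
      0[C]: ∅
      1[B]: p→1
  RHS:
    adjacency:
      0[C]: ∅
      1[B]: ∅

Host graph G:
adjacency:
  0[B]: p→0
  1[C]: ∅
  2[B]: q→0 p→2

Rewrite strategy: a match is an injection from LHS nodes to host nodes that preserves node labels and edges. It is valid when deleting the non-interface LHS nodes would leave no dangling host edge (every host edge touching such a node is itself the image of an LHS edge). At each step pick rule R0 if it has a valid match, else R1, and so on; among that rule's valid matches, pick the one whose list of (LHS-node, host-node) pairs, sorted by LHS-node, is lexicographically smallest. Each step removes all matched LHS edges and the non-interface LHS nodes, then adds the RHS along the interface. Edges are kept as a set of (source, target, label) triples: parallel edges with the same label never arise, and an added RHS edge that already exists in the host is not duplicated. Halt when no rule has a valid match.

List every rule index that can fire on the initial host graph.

Answer: [R2]

Steps:
R0: no valid match — LHS pattern not found
R1: no valid match — LHS pattern not found
R2: 2 valid matches — {0↦1, 1↦0}, {0↦1, 1↦2}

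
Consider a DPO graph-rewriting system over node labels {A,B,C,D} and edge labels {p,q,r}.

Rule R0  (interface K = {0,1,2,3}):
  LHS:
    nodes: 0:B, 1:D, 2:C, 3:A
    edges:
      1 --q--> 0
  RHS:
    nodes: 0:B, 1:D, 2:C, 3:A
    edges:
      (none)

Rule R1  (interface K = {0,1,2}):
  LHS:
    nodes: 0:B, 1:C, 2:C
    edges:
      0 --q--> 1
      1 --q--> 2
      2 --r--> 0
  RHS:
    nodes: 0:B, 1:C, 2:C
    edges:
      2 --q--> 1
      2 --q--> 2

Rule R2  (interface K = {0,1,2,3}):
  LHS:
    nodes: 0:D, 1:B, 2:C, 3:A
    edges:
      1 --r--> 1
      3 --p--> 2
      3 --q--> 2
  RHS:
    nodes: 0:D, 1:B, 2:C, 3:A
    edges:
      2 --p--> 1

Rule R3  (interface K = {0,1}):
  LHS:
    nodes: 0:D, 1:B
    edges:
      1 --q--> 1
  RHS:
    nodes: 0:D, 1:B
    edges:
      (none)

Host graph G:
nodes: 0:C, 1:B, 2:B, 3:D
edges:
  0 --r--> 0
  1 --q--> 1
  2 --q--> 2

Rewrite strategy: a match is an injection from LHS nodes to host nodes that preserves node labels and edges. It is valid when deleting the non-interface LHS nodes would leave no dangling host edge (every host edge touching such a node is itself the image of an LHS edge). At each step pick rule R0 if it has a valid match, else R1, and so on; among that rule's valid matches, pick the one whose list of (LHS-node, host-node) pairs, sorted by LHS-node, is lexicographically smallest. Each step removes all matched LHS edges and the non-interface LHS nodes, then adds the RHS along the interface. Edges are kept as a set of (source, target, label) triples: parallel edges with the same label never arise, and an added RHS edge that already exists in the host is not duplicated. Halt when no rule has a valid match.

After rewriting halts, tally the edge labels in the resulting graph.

Answer: r:1

Steps:
initial: |V|=4 |E|=3  E = 0-r->0 1-q->1 2-q->2
step 1: apply R3 at {0↦3, 1↦1}  → |V|=4 |E|=2  E = 0-r->0 2-q->2
step 2: apply R3 at {0↦3, 1↦2}  → |V|=4 |E|=1  E = 0-r->0
final graph: no rule applies after step 2
NF edges: [(0, 0, 'r')]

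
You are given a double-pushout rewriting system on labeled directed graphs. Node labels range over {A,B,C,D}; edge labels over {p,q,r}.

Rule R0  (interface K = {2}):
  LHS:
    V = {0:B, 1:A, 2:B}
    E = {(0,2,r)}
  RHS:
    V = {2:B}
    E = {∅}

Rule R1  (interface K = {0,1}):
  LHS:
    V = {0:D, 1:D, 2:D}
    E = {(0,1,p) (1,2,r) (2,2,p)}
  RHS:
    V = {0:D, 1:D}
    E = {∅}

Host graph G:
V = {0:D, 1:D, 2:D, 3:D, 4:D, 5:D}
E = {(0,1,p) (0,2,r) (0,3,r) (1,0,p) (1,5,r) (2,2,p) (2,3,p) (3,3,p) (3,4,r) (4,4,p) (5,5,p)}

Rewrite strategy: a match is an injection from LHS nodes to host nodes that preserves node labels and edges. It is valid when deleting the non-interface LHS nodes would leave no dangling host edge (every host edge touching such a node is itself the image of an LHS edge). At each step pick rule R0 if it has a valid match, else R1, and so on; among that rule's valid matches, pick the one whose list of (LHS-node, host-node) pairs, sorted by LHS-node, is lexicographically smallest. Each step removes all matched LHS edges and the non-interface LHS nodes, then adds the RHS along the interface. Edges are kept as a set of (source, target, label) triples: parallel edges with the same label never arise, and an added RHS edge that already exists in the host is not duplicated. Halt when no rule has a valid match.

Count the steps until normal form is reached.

initial: |V|=6 |E|=11  E = 0-p->1 0-r->2 0-r->3 1-p->0 1-r->5 2-p->2 2-p->3 3-p->3 3-r->4 4-p->4 5-p->5
step 1: apply R1 at {0↦0, 1↦1, 2↦5}  → |V|=5 |E|=8  E = 0-r->2 0-r->3 1-p->0 2-p->2 2-p->3 3-p->3 3-r->4 4-p->4
step 2: apply R1 at {0↦2, 1↦3, 2↦4}  → |V|=4 |E|=5  E = 0-r->2 0-r->3 1-p->0 2-p->2 3-p->3
step 3: apply R1 at {0↦1, 1↦0, 2↦2}  → |V|=3 |E|=2  E = 0-r->3 3-p->3
halt: no rule applies after step 3

Answer: 3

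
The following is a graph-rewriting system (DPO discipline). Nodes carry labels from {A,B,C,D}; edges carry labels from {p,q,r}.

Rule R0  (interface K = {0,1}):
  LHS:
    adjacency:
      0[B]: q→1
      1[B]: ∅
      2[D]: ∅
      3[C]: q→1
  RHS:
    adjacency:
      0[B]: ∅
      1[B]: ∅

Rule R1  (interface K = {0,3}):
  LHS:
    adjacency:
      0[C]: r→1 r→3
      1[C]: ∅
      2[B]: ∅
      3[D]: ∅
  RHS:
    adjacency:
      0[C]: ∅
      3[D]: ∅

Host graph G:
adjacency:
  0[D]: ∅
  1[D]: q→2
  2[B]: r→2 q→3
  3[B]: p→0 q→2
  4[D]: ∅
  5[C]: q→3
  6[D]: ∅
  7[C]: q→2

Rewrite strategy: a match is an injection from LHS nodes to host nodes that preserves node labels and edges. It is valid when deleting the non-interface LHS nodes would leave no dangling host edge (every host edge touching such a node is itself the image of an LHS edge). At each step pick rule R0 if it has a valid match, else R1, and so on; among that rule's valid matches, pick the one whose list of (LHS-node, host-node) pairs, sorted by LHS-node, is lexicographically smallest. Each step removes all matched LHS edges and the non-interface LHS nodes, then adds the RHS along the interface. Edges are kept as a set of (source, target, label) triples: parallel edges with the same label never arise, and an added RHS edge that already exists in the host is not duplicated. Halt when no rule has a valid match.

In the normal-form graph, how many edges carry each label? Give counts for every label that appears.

Answer: p:1 q:1 r:1

Steps:
start.  V:8 E:7  edges: 1-q->2 2-r->2 2-q->3 3-p->0 3-q->2 5-q->3 7-q->2
1. fire R0 via {0↦2, 1↦3, 2↦4, 3↦5}  →  V:6 E:5  edges: 1-q->2 2-r->2 3-p->0 3-q->2 7-q->2
2. fire R0 via {0↦3, 1↦2, 2↦6, 3↦7}  →  V:4 E:3  edges: 1-q->2 2-r->2 3-p->0
halt: no rule applies after step 2
NF edges: [(1, 2, 'q'), (2, 2, 'r'), (3, 0, 'p')]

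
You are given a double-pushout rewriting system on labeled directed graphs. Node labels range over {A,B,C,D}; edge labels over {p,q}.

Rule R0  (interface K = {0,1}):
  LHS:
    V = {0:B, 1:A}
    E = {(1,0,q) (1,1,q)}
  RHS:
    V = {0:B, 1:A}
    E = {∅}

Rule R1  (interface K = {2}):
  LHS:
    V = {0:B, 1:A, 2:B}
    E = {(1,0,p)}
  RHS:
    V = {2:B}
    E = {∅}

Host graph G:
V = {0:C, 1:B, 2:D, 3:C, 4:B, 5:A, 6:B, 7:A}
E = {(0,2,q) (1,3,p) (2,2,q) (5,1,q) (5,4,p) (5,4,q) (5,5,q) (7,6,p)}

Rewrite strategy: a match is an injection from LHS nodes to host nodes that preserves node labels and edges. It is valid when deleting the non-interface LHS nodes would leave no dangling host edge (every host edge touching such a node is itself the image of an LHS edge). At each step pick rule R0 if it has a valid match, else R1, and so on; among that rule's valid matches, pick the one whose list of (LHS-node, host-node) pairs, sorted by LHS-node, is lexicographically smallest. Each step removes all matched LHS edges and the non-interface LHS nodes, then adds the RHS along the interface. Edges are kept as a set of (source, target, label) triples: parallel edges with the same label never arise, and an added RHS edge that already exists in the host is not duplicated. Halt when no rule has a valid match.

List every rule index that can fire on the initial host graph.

R0: 2 valid matches — {0↦1, 1↦5}, {0↦4, 1↦5}
R1: 2 valid matches — {0↦6, 1↦7, 2↦1}, {0↦6, 1↦7, 2↦4}

Answer: [R0,R1]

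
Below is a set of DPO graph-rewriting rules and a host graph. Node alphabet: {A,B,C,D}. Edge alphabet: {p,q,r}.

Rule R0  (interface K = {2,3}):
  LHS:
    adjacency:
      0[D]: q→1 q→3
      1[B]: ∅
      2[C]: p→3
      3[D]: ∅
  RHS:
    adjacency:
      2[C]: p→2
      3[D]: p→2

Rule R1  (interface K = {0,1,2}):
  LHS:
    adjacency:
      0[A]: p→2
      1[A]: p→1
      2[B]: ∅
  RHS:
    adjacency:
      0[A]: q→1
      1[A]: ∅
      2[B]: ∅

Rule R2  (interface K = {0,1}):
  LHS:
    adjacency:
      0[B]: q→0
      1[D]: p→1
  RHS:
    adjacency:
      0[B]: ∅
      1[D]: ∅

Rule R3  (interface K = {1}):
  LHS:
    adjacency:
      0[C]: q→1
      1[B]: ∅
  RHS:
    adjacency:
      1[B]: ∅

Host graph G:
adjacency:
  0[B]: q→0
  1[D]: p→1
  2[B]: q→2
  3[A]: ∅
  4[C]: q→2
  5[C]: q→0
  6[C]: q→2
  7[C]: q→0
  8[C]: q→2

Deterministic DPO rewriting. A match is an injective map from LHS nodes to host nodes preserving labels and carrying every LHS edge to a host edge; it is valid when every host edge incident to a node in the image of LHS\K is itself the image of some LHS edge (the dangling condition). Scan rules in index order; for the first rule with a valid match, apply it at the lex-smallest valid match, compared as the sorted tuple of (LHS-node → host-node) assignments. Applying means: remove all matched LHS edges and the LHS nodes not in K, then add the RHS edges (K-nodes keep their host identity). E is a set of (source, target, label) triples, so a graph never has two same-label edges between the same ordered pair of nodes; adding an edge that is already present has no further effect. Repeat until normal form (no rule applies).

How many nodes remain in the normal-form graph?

Answer: 4

Steps:
[0] host  ⇒  9 nodes, 8 edges  {0-q->0 1-p->1 2-q->2 4-q->2 5-q->0 6-q->2 7-q->0 8-q->2}
[1] R2 @ {0↦0, 1↦1}  ⇒  9 nodes, 6 edges  {2-q->2 4-q->2 5-q->0 6-q->2 7-q->0 8-q->2}
[2] R3 @ {0↦4, 1↦2}  ⇒  8 nodes, 5 edges  {2-q->2 5-q->0 6-q->2 7-q->0 8-q->2}
[3] R3 @ {0↦5, 1↦0}  ⇒  7 nodes, 4 edges  {2-q->2 6-q->2 7-q->0 8-q->2}
[4] R3 @ {0↦6, 1↦2}  ⇒  6 nodes, 3 edges  {2-q->2 7-q->0 8-q->2}
[5] R3 @ {0↦7, 1↦0}  ⇒  5 nodes, 2 edges  {2-q->2 8-q->2}
[6] R3 @ {0↦8, 1↦2}  ⇒  4 nodes, 1 edges  {2-q->2}
normal form: no rule applies after step 6
NF nodes: {0:B, 1:D, 2:B, 3:A}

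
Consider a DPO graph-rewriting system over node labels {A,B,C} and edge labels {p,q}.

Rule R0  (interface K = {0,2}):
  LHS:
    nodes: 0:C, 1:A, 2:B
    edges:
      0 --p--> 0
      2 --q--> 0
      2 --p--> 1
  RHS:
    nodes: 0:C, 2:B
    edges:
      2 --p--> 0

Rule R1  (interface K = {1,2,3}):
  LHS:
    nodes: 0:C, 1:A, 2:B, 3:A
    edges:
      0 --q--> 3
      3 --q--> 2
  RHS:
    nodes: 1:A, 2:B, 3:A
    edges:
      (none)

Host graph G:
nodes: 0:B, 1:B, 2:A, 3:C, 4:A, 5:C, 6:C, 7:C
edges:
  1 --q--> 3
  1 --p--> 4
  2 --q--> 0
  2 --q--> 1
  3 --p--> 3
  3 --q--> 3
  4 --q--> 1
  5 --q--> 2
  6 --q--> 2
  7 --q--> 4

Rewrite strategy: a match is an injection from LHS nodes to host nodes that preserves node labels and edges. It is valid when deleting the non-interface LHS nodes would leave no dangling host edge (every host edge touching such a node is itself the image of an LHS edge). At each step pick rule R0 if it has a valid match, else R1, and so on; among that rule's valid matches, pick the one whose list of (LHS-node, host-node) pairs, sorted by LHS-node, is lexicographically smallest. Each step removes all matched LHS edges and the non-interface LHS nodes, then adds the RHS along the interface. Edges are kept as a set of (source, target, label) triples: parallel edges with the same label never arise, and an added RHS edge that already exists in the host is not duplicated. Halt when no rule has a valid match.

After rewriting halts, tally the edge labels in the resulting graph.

Answer: p:1 q:1

Rewrite trace:
[0] host  ⇒  8 nodes, 10 edges  {1-q->3 1-p->4 2-q->0 2-q->1 3-p->3 3-q->3 4-q->1 5-q->2 6-q->2 7-q->4}
[1] R1 @ {0↦5, 1↦4, 2↦0, 3↦2}  ⇒  7 nodes, 8 edges  {1-q->3 1-p->4 2-q->1 3-p->3 3-q->3 4-q->1 6-q->2 7-q->4}
[2] R1 @ {0↦6, 1↦4, 2↦1, 3↦2}  ⇒  6 nodes, 6 edges  {1-q->3 1-p->4 3-p->3 3-q->3 4-q->1 7-q->4}
[3] R1 @ {0↦7, 1↦2, 2↦1, 3↦4}  ⇒  5 nodes, 4 edges  {1-q->3 1-p->4 3-p->3 3-q->3}
[4] R0 @ {0↦3, 1↦4, 2↦1}  ⇒  4 nodes, 2 edges  {1-p->3 3-q->3}
normal form: no rule applies after step 4
NF edges: [(1, 3, 'p'), (3, 3, 'q')]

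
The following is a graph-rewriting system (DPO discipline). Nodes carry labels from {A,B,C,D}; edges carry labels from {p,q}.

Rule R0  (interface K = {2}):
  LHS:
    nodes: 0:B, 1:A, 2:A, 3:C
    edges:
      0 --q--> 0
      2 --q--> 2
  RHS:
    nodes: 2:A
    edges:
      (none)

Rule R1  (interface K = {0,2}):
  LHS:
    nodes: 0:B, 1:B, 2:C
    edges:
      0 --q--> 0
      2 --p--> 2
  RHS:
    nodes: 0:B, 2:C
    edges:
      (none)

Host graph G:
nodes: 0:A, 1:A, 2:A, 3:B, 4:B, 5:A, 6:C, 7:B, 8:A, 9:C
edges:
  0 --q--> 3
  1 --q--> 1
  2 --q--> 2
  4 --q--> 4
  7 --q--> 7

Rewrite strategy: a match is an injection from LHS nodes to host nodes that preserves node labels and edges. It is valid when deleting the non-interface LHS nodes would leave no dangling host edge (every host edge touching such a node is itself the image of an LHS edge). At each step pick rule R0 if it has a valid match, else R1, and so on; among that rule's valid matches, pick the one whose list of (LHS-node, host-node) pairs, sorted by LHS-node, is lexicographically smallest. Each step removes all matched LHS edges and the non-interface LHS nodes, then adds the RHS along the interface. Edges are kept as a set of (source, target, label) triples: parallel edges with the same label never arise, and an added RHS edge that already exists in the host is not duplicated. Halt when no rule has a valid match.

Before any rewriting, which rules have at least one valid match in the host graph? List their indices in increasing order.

Answer: [R0]

Steps:
R0: 16 valid matches — {0↦4, 1↦5, 2↦1, 3↦6}, {0↦4, 1↦5, 2↦1, 3↦9}, {0↦4, 1↦5, 2↦2, 3↦6} (+13 more)
R1: no valid match — LHS pattern not found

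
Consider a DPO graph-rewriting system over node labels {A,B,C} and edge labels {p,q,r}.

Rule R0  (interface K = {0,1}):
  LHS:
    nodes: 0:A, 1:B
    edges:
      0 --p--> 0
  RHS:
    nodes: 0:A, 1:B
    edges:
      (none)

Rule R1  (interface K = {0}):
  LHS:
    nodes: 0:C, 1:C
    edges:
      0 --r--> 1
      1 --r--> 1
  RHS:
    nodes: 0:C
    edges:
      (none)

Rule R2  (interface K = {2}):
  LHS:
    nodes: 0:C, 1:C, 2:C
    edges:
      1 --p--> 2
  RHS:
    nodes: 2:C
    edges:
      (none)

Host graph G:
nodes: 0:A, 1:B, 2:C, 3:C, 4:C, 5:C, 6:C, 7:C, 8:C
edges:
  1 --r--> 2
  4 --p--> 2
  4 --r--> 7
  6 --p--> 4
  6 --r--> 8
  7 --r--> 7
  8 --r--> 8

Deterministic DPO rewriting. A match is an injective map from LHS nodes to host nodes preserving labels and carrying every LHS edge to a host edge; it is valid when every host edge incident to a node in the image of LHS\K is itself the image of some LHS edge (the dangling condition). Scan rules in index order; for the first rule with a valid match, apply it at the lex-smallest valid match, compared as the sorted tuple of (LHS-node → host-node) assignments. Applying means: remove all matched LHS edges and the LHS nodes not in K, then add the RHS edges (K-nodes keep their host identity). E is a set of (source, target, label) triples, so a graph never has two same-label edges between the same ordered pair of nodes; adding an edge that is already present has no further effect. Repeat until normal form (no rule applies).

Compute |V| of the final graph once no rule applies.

[0] host  ⇒  9 nodes, 7 edges  {1-r->2 4-p->2 4-r->7 6-p->4 6-r->8 7-r->7 8-r->8}
[1] R1 @ {0↦4, 1↦7}  ⇒  8 nodes, 5 edges  {1-r->2 4-p->2 6-p->4 6-r->8 8-r->8}
[2] R1 @ {0↦6, 1↦8}  ⇒  7 nodes, 3 edges  {1-r->2 4-p->2 6-p->4}
[3] R2 @ {0↦3, 1↦6, 2↦4}  ⇒  5 nodes, 2 edges  {1-r->2 4-p->2}
[4] R2 @ {0↦5, 1↦4, 2↦2}  ⇒  3 nodes, 1 edges  {1-r->2}
normal form: no rule applies after step 4
NF nodes: {0:A, 1:B, 2:C}

Answer: 3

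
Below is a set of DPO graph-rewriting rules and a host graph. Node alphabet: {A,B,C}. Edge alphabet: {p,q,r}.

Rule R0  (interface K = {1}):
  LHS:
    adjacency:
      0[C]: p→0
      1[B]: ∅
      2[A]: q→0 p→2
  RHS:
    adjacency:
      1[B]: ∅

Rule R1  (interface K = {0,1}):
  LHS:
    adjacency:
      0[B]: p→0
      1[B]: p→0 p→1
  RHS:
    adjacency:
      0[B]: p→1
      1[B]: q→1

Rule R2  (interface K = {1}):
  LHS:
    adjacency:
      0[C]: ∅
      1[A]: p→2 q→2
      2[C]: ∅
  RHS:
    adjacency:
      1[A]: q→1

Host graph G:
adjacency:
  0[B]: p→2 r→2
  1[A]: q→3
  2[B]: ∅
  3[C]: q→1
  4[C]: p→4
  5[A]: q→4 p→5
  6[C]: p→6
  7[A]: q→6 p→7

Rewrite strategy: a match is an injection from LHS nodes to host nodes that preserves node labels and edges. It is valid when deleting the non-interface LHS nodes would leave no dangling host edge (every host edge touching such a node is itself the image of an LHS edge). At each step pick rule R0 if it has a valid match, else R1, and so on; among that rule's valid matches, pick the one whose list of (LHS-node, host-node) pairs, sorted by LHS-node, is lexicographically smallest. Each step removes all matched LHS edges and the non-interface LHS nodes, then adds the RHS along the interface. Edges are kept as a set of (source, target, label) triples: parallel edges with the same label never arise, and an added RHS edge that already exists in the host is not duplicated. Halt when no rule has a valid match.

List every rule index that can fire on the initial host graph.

Answer: [R0]

Steps:
R0: 4 valid matches — {0↦4, 1↦0, 2↦5}, {0↦4, 1↦2, 2↦5}, {0↦6, 1↦0, 2↦7} (+1 more)
R1: no valid match — LHS pattern not found
R2: no valid match — LHS pattern not found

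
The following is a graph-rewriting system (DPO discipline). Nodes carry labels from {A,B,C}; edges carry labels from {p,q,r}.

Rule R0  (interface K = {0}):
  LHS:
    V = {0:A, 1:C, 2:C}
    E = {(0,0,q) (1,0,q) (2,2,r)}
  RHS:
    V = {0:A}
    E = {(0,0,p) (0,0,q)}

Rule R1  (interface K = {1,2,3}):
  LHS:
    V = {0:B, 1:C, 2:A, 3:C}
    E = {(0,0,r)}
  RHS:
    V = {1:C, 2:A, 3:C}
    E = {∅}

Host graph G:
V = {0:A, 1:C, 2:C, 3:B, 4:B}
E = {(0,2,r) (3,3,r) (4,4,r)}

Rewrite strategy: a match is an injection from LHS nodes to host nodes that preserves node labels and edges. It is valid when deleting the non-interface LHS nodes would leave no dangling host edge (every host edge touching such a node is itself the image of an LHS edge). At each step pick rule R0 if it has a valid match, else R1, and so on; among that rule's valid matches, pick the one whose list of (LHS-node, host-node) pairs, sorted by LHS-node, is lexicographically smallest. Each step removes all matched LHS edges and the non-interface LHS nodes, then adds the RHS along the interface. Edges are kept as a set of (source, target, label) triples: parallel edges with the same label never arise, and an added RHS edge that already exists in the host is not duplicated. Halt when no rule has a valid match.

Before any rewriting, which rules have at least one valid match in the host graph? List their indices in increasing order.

Answer: [R1]

Steps:
R0: no valid match — LHS pattern not found
R1: 4 valid matches — {0↦3, 1↦1, 2↦0, 3↦2}, {0↦3, 1↦2, 2↦0, 3↦1}, {0↦4, 1↦1, 2↦0, 3↦2} (+1 more)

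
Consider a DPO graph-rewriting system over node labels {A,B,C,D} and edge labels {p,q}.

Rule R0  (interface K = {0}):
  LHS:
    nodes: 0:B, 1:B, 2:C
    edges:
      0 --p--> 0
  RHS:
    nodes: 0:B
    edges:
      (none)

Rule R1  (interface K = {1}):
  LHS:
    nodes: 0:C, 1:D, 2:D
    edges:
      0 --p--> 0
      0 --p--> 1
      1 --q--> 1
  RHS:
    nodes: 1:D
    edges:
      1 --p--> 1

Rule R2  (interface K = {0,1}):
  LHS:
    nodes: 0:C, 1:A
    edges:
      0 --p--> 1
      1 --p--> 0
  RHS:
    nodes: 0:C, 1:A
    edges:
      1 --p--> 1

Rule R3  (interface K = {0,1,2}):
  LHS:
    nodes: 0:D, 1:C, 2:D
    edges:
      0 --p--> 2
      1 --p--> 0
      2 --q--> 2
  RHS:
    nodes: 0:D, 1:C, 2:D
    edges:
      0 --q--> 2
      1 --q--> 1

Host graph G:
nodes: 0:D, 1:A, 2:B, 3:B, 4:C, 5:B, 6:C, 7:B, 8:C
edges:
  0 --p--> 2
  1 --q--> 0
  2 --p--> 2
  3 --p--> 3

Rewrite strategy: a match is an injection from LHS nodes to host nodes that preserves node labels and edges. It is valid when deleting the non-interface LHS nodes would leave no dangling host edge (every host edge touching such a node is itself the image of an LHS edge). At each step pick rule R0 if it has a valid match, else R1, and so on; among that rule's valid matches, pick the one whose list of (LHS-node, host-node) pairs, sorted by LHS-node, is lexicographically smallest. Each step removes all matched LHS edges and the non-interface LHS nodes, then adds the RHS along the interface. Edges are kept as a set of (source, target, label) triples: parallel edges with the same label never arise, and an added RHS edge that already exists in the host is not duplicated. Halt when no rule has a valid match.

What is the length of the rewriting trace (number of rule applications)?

[0] host  ⇒  9 nodes, 4 edges  {0-p->2 1-q->0 2-p->2 3-p->3}
[1] R0 @ {0↦2, 1↦5, 2↦4}  ⇒  7 nodes, 3 edges  {0-p->2 1-q->0 3-p->3}
[2] R0 @ {0↦3, 1↦7, 2↦6}  ⇒  5 nodes, 2 edges  {0-p->2 1-q->0}
final graph: no rule applies after step 2

Answer: 2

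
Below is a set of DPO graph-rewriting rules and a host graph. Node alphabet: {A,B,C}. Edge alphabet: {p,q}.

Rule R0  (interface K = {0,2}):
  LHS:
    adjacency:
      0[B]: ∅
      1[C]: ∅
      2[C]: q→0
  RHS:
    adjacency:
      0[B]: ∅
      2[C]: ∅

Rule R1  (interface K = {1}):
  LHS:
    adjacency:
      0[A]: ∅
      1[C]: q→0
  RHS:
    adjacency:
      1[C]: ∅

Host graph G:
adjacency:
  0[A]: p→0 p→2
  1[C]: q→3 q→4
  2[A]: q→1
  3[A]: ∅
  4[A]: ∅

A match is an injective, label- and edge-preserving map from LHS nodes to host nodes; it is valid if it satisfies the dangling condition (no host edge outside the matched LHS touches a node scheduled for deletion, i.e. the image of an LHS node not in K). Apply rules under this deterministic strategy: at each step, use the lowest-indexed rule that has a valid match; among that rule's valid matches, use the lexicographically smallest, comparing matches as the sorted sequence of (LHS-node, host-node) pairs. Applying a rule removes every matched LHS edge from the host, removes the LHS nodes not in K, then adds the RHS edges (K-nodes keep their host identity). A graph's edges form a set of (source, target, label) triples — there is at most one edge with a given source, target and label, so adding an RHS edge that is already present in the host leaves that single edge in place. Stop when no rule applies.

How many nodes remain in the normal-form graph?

Answer: 3

Derivation:
[0] host  ⇒  5 nodes, 5 edges  {0-p->0 0-p->2 1-q->3 1-q->4 2-q->1}
[1] R1 @ {0↦3, 1↦1}  ⇒  4 nodes, 4 edges  {0-p->0 0-p->2 1-q->4 2-q->1}
[2] R1 @ {0↦4, 1↦1}  ⇒  3 nodes, 3 edges  {0-p->0 0-p->2 2-q->1}
normal form: no rule applies after step 2
NF nodes: {0:A, 1:C, 2:A}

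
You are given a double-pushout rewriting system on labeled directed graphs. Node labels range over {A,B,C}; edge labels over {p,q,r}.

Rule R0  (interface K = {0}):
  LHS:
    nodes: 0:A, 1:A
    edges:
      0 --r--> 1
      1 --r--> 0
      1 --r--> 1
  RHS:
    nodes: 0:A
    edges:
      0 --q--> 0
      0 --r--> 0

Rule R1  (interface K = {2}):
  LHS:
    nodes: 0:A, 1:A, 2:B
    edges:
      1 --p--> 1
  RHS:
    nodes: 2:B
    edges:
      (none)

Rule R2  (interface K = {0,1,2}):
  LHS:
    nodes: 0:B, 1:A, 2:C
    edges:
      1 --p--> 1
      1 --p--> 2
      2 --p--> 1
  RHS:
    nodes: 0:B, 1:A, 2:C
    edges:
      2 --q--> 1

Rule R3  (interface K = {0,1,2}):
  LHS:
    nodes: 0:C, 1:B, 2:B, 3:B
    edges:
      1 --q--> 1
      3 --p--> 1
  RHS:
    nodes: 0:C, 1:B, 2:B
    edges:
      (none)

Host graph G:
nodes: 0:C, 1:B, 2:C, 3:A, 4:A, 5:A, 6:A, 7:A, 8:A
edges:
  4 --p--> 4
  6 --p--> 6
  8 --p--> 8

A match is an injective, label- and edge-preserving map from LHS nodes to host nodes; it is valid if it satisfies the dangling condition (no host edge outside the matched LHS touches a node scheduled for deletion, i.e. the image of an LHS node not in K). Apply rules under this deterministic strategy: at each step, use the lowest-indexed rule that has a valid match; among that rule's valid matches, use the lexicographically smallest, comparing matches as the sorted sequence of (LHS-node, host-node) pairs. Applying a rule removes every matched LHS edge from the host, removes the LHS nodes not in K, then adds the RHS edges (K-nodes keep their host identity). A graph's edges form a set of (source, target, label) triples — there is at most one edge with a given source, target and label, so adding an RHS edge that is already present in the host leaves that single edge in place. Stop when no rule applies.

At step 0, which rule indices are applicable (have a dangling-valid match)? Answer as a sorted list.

R0: no valid match — LHS pattern not found
R1: 9 valid matches — {0↦3, 1↦4, 2↦1}, {0↦3, 1↦6, 2↦1}, {0↦3, 1↦8, 2↦1} (+6 more)
R2: no valid match — LHS pattern not found
R3: no valid match — LHS pattern not found

Answer: [R1]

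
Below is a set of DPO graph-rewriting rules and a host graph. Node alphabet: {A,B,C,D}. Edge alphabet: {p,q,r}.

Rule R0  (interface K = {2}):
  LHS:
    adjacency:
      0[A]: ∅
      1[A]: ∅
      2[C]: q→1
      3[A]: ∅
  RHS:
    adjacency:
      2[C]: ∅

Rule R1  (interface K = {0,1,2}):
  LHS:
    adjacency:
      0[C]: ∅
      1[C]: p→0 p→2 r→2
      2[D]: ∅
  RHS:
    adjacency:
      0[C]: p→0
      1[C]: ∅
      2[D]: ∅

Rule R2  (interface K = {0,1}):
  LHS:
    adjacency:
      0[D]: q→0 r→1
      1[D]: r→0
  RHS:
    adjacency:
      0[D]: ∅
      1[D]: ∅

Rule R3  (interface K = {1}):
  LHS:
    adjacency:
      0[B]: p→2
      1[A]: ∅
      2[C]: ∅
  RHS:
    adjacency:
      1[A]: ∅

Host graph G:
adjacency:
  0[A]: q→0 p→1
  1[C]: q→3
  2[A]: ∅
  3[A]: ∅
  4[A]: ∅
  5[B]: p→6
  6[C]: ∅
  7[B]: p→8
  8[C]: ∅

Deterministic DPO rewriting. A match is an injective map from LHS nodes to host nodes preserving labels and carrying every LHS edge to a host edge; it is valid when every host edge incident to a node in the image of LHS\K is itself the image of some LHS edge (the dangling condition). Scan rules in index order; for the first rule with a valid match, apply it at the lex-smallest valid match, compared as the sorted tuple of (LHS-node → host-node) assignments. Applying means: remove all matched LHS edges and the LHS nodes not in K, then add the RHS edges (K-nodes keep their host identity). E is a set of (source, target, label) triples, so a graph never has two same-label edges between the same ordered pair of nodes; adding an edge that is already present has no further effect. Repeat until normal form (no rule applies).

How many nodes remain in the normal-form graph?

initial: |V|=9 |E|=5  E = 0-q->0 0-p->1 1-q->3 5-p->6 7-p->8
step 1: apply R0 at {0↦2, 1↦3, 2↦1, 3↦4}  → |V|=6 |E|=4  E = 0-q->0 0-p->1 5-p->6 7-p->8
step 2: apply R3 at {0↦5, 1↦0, 2↦6}  → |V|=4 |E|=3  E = 0-q->0 0-p->1 7-p->8
step 3: apply R3 at {0↦7, 1↦0, 2↦8}  → |V|=2 |E|=2  E = 0-q->0 0-p->1
normal form: no rule applies after step 3
NF nodes: {0:A, 1:C}

Answer: 2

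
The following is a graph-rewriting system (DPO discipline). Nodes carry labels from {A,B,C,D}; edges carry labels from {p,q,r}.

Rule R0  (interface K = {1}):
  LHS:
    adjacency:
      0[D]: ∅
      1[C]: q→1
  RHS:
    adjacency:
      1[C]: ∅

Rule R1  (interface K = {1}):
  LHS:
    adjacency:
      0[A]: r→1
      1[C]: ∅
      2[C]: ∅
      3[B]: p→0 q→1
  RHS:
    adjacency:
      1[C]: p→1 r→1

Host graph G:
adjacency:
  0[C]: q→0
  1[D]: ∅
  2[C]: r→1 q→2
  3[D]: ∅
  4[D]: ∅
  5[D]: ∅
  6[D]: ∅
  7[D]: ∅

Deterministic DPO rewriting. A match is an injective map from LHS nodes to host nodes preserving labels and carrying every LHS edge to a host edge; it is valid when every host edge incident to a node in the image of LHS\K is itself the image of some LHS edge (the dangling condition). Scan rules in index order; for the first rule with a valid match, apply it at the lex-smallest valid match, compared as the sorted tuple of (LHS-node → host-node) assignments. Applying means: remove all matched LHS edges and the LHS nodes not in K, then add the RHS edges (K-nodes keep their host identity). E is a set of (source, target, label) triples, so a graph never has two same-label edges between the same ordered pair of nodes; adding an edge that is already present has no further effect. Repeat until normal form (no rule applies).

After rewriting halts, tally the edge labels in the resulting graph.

Answer: r:1

Steps:
start.  V:8 E:3  edges: 0-q->0 2-r->1 2-q->2
1. fire R0 via {0↦3, 1↦0}  →  V:7 E:2  edges: 2-r->1 2-q->2
2. fire R0 via {0↦4, 1↦2}  →  V:6 E:1  edges: 2-r->1
final graph: no rule applies after step 2
NF edges: [(2, 1, 'r')]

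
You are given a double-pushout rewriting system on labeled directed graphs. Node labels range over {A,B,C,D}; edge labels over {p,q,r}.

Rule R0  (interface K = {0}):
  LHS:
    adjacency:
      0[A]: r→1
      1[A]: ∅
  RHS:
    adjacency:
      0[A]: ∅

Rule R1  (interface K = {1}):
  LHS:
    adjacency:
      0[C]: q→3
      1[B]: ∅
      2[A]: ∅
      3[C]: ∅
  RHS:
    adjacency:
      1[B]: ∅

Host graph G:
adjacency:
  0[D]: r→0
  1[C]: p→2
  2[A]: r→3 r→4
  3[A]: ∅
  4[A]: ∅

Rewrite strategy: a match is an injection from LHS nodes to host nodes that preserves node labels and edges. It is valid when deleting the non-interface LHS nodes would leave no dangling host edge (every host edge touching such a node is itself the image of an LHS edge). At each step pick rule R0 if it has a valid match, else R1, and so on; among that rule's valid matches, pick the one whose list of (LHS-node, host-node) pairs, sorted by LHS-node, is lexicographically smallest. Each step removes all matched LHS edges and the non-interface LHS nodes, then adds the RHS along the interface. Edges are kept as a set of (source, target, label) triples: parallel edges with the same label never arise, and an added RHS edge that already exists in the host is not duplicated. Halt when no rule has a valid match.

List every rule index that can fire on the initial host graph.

Answer: [R0]

Derivation:
R0: 2 valid matches — {0↦2, 1↦3}, {0↦2, 1↦4}
R1: no valid match — LHS pattern not found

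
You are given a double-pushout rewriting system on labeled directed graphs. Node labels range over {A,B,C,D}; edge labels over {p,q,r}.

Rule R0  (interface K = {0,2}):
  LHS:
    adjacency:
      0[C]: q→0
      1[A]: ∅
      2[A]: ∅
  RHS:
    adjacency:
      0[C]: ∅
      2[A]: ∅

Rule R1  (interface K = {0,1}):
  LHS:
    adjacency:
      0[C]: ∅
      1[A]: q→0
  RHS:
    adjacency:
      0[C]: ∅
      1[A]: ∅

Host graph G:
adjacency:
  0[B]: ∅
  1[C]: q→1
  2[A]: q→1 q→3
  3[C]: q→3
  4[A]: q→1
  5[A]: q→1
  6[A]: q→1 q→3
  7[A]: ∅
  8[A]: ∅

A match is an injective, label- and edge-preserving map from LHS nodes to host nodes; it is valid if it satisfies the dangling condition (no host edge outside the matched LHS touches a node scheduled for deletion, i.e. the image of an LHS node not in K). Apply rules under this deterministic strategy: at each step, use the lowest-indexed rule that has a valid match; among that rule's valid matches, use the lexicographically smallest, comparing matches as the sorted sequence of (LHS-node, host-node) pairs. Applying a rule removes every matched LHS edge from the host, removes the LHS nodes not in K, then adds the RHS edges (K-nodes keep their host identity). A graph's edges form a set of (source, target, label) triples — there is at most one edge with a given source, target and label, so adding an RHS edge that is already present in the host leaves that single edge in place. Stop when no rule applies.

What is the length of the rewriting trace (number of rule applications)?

Answer: 8

Rewrite trace:
start.  V:9 E:8  edges: 1-q->1 2-q->1 2-q->3 3-q->3 4-q->1 5-q->1 6-q->1 6-q->3
1. fire R0 via {0↦1, 1↦7, 2↦2}  →  V:8 E:7  edges: 2-q->1 2-q->3 3-q->3 4-q->1 5-q->1 6-q->1 6-q->3
2. fire R0 via {0↦3, 1↦8, 2↦2}  →  V:7 E:6  edges: 2-q->1 2-q->3 4-q->1 5-q->1 6-q->1 6-q->3
3. fire R1 via {0↦1, 1↦2}  →  V:7 E:5  edges: 2-q->3 4-q->1 5-q->1 6-q->1 6-q->3
4. fire R1 via {0↦1, 1↦4}  →  V:7 E:4  edges: 2-q->3 5-q->1 6-q->1 6-q->3
5. fire R1 via {0↦1, 1↦5}  →  V:7 E:3  edges: 2-q->3 6-q->1 6-q->3
6. fire R1 via {0↦1, 1↦6}  →  V:7 E:2  edges: 2-q->3 6-q->3
7. fire R1 via {0↦3, 1↦2}  →  V:7 E:1  edges: 6-q->3
8. fire R1 via {0↦3, 1↦6}  →  V:7 E:0  edges: ∅
normal form: no rule applies after step 8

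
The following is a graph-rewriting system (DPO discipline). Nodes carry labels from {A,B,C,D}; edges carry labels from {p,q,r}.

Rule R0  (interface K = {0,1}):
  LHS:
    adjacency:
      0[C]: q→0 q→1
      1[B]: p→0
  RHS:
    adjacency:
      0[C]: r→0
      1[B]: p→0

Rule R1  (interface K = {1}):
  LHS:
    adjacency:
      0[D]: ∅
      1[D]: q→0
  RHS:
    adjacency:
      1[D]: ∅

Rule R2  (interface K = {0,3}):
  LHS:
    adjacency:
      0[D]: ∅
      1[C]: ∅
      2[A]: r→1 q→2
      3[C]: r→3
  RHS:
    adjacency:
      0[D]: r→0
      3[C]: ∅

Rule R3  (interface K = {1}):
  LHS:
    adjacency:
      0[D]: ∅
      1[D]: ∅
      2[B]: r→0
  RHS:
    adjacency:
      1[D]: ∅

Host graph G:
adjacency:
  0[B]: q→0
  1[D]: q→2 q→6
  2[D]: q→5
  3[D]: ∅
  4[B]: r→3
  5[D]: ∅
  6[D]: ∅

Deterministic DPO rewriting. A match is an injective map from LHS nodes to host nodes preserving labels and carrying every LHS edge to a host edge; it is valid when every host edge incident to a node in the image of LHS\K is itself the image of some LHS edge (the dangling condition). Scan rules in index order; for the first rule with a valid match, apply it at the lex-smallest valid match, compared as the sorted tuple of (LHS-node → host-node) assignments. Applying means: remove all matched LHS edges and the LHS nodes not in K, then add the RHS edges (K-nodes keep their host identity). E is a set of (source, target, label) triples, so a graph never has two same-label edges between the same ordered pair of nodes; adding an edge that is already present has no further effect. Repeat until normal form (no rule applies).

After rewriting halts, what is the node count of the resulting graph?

initial: |V|=7 |E|=5  E = 0-q->0 1-q->2 1-q->6 2-q->5 4-r->3
step 1: apply R1 at {0↦5, 1↦2}  → |V|=6 |E|=4  E = 0-q->0 1-q->2 1-q->6 4-r->3
step 2: apply R1 at {0↦2, 1↦1}  → |V|=5 |E|=3  E = 0-q->0 1-q->6 4-r->3
step 3: apply R1 at {0↦6, 1↦1}  → |V|=4 |E|=2  E = 0-q->0 4-r->3
step 4: apply R3 at {0↦3, 1↦1, 2↦4}  → |V|=2 |E|=1  E = 0-q->0
final graph: no rule applies after step 4
NF nodes: {0:B, 1:D}

Answer: 2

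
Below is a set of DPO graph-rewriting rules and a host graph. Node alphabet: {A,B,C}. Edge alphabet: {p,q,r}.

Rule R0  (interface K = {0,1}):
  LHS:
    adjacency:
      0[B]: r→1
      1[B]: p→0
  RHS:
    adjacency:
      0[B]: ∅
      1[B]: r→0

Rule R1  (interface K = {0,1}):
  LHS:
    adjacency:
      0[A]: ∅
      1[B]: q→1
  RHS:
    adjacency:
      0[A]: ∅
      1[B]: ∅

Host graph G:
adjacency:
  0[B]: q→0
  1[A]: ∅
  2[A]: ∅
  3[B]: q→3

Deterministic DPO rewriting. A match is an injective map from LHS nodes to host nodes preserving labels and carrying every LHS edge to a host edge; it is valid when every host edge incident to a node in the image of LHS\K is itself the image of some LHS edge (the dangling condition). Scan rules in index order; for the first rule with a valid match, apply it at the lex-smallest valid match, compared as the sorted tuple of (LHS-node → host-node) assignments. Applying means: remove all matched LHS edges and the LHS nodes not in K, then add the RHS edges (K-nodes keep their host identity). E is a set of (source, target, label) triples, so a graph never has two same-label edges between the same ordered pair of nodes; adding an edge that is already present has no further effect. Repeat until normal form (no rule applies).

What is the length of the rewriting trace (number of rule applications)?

Answer: 2

Rewrite trace:
initial: |V|=4 |E|=2  E = 0-q->0 3-q->3
step 1: apply R1 at {0↦1, 1↦0}  → |V|=4 |E|=1  E = 3-q->3
step 2: apply R1 at {0↦1, 1↦3}  → |V|=4 |E|=0  E = ∅
halt: no rule applies after step 2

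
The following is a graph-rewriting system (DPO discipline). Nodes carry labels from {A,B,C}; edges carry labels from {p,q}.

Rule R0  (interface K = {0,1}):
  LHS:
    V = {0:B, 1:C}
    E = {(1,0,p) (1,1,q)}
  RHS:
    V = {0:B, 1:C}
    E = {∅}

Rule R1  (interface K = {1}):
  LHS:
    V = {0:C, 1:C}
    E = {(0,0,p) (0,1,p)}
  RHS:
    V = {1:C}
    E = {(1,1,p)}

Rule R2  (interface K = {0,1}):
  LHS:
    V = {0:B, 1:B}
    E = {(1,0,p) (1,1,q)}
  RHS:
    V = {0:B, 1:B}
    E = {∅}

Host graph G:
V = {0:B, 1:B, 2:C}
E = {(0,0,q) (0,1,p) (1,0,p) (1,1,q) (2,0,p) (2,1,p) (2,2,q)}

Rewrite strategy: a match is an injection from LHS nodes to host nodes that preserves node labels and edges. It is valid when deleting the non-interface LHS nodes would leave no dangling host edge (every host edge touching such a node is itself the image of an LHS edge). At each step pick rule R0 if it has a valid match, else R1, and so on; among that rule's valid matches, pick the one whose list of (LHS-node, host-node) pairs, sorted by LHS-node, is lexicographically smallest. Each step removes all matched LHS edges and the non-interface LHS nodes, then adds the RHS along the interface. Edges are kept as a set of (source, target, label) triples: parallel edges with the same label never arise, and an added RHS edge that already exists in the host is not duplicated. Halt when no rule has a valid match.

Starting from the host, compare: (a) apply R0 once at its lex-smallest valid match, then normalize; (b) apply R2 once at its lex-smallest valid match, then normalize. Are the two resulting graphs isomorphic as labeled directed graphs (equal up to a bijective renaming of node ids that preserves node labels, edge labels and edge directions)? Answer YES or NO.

Answer: YES

Derivation:
branch R0-first: apply at {0↦0, 1↦2} → |E|=5, then 2 more step(s) → NF |V|=3 |E|=1 V={0:B, 1:B, 2:C} E=2-p->1
branch R2-first: apply at {0↦0, 1↦1} → |E|=5, then 2 more step(s) → NF |V|=3 |E|=1 V={0:B, 1:B, 2:C} E=2-p->1
graphs isomorphic (equal up to label-preserving node renaming)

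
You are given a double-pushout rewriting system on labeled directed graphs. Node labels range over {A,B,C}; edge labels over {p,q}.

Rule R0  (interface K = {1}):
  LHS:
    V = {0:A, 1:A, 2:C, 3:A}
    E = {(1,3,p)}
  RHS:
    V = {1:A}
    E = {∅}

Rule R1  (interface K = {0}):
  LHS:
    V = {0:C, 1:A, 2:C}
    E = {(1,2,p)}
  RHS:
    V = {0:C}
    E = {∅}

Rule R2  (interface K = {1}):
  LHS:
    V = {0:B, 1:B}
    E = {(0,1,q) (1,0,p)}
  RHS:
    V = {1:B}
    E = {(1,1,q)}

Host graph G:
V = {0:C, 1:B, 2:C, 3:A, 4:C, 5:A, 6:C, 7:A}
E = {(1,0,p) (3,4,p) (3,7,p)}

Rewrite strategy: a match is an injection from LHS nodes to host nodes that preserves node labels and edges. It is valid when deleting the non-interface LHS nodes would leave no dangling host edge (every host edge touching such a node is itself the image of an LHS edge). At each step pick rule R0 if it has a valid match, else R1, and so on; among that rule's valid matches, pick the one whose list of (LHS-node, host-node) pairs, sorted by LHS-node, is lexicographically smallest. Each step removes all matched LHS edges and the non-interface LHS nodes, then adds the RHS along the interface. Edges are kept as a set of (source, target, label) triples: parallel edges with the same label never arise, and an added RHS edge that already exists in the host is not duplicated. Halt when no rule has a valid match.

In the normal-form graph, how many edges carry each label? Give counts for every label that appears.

Answer: p:1

Derivation:
initial: |V|=8 |E|=3  E = 1-p->0 3-p->4 3-p->7
step 1: apply R0 at {0↦5, 1↦3, 2↦2, 3↦7}  → |V|=5 |E|=2  E = 1-p->0 3-p->4
step 2: apply R1 at {0↦0, 1↦3, 2↦4}  → |V|=3 |E|=1  E = 1-p->0
normal form: no rule applies after step 2
NF edges: [(1, 0, 'p')]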